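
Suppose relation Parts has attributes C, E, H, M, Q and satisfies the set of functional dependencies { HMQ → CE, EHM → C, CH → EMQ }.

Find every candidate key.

{C, H}⁺: CH→EMQ adds E, M, Q → {C, E, H, M, Q}. Minimal: {H}⁺ = {H}; {C}⁺ = {C} — none reach the full schema.
{E, H, M}⁺: EHM→C adds C; CH→EMQ adds Q → {C, E, H, M, Q}. Minimal: {H, M}⁺ = {H, M}; {E, M}⁺ = {E, M}; {E, H}⁺ = {E, H} — none reach the full schema.
{H, M, Q}⁺: HMQ→CE adds C, E → {C, E, H, M, Q}. Minimal: {M, Q}⁺ = {M, Q}; {H, Q}⁺ = {H, Q}; {H, M}⁺ = {H, M} — none reach the full schema.

(C, H), (E, H, M), (H, M, Q)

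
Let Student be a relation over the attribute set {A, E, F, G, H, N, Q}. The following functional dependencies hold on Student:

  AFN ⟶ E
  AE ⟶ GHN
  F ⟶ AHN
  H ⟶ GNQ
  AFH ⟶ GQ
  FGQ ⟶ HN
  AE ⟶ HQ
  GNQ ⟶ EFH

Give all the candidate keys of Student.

(F), (H), (A, E), (G, N, Q)

{F}⁺: F→AHN adds A, H, N; H→GNQ adds G, Q; GNQ→EFH adds E → {A, E, F, G, H, N, Q}.
{H}⁺: H→GNQ adds G, N, Q; GNQ→EFH adds E, F; F→AHN adds A → {A, E, F, G, H, N, Q}.
{A, E}⁺: AE→GHN adds G, H, N; H→GNQ adds Q; GNQ→EFH adds F → {A, E, F, G, H, N, Q}. Minimal: {E}⁺ = {E}; {A}⁺ = {A} — none reach the full schema.
{G, N, Q}⁺: GNQ→EFH adds E, F, H; F→AHN adds A → {A, E, F, G, H, N, Q}. Minimal: {N, Q}⁺ = {N, Q}; {G, Q}⁺ = {G, Q}; {G, N}⁺ = {G, N} — none reach the full schema.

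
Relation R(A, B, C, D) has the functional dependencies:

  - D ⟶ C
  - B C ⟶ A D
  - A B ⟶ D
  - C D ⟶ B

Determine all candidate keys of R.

{D}⁺: D→C adds C; CD→B adds B; BC→AD adds A → {A, B, C, D}.
{A, B}⁺: AB→D adds D; D→C adds C → {A, B, C, D}. Minimal: {B}⁺ = {B}; {A}⁺ = {A} — none reach the full schema.
{B, C}⁺: BC→AD adds A, D → {A, B, C, D}. Minimal: {C}⁺ = {C}; {B}⁺ = {B} — none reach the full schema.

D, AB, BC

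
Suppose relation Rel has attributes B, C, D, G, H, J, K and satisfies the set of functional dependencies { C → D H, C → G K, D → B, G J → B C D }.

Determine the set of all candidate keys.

{C, J}, {G, J}

{C, J}⁺: C→DH adds D, H; C→GK adds G, K; D→B adds B → {B, C, D, G, H, J, K}.
{G, J}⁺: GJ→BCD adds B, C, D; C→DH adds H; C→GK adds K → {B, C, D, G, H, J, K}.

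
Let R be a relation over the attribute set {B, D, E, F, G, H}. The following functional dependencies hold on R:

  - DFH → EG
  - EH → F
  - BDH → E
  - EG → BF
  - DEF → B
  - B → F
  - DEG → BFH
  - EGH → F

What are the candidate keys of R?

Attribute D never appears on the right-hand side of any dependency, so D must belong to every candidate key.
{D}⁺ = {D}, which is not all of the schema, so we must add further attributes.
{B, D, H}⁺: BDH→E adds E; B→F adds F; DFH→EG adds G → {B, D, E, F, G, H}. Minimal: {D, H}⁺ = {D, H}; {B, H}⁺ = {B, F, H}; {B, D}⁺ = {B, D, F} — none reach the full schema.
{D, E, G}⁺: EG→BF adds B, F; DEG→BFH adds H → {B, D, E, F, G, H}. Minimal: {E, G}⁺ = {B, E, F, G}; {D, G}⁺ = {D, G}; {D, E}⁺ = {D, E} — none reach the full schema.
{D, E, H}⁺: EH→F adds F; DEF→B adds B; DFH→EG adds G → {B, D, E, F, G, H}. Minimal: {E, H}⁺ = {E, F, H}; {D, H}⁺ = {D, H}; {D, E}⁺ = {D, E} — none reach the full schema.
{D, F, H}⁺: DFH→EG adds E, G; EG→BF adds B → {B, D, E, F, G, H}. Minimal: {F, H}⁺ = {F, H}; {D, H}⁺ = {D, H}; {D, F}⁺ = {D, F} — none reach the full schema.

{B, D, H}; {D, E, G}; {D, E, H}; {D, F, H}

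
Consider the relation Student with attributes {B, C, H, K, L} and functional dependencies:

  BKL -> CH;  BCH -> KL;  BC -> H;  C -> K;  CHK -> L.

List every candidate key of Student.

{B, C}, {B, K, L}

Attribute B never appears on the right-hand side of any dependency, so B must belong to every candidate key.
{B}⁺ = {B}, which is not all of the schema, so we must add further attributes.
{B, C}⁺: BC→H adds H; C→K adds K; CHK→L adds L → {B, C, H, K, L}.
{B, K, L}⁺: BKL→CH adds C, H → {B, C, H, K, L}.
Any other superkey contains one of these as a subset, so there are no further candidate keys.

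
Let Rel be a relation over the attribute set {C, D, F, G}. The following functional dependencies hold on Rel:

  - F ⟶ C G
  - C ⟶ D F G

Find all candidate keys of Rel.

{C}⁺: C→DFG adds D, F, G → {C, D, F, G}.
{F}⁺: F→CG adds C, G; C→DFG adds D → {C, D, F, G}.

{C}, {F}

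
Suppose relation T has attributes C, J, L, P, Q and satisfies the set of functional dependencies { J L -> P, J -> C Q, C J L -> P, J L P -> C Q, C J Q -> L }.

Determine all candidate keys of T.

Attribute J never appears on the right-hand side of any dependency, so J must belong to every candidate key.
{J}⁺ = {C, J, L, P, Q}, which is all of the schema, so {J} is the only candidate key.

(J)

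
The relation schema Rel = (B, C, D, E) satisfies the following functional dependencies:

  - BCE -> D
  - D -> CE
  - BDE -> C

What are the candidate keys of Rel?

Attribute B never appears on the right-hand side of any dependency, so B must belong to every candidate key.
{B}⁺ = {B}, which is not all of the schema, so we must add further attributes.
{B, D}⁺: D→CE adds C, E → {B, C, D, E}.
{B, C, E}⁺: BCE→D adds D → {B, C, D, E}.

{B, D}; {B, C, E}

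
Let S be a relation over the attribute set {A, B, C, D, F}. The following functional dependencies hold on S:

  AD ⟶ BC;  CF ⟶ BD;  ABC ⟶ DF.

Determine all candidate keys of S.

Attribute A never appears on the right-hand side of any dependency, so A must belong to every candidate key.
{A}⁺ = {A}, which is not all of the schema, so we must add further attributes.
{A, D}⁺: AD→BC adds B, C; ABC→DF adds F → {A, B, C, D, F}. Minimal: {D}⁺ = {D}; {A}⁺ = {A} — none reach the full schema.
{A, B, C}⁺: ABC→DF adds D, F → {A, B, C, D, F}. Minimal: {B, C}⁺ = {B, C}; {A, C}⁺ = {A, C}; {A, B}⁺ = {A, B} — none reach the full schema.
{A, C, F}⁺: CF→BD adds B, D → {A, B, C, D, F}. Minimal: {C, F}⁺ = {B, C, D, F}; {A, F}⁺ = {A, F}; {A, C}⁺ = {A, C} — none reach the full schema.

(A, D), (A, B, C), (A, C, F)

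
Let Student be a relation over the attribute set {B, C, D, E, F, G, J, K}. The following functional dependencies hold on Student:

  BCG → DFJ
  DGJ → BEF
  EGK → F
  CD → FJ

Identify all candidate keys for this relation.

(B, C, G, K), (C, D, G, K)

Attributes C, G, K never appear on any right-hand side, so every candidate key must contain {C, G, K}.
{C, G, K}⁺ = {C, G, K}, which is not all of the schema, so we must add further attributes.
{B, C, G, K}⁺: BCG→DFJ adds D, F, J; DGJ→BEF adds E → {B, C, D, E, F, G, J, K}.
{C, D, G, K}⁺: CD→FJ adds F, J; DGJ→BEF adds B, E → {B, C, D, E, F, G, J, K}.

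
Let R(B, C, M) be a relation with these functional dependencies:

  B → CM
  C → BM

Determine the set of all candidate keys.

{B}⁺: B→CM adds C, M → {B, C, M}.
{C}⁺: C→BM adds B, M → {B, C, M}.

{B}, {C}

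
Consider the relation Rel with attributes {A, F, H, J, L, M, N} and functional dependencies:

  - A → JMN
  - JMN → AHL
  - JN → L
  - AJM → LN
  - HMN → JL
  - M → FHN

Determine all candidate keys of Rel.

{A}⁺: A→JMN adds J, M, N; JMN→AHL adds H, L; M→FHN adds F → {A, F, H, J, L, M, N}.
{M}⁺: M→FHN adds F, H, N; HMN→JL adds J, L; JMN→AHL adds A → {A, F, H, J, L, M, N}.
Any other superkey contains one of these as a subset, so there are no further candidate keys.

{A}, {M}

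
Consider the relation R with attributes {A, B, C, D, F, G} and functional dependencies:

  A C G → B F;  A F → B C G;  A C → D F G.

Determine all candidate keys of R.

Attribute A never appears on the right-hand side of any dependency, so A must belong to every candidate key.
{A}⁺ = {A}, which is not all of the schema, so we must add further attributes.
{A, C}⁺: AC→DFG adds D, F, G; ACG→BF adds B → {A, B, C, D, F, G}. Minimal: {C}⁺ = {C}; {A}⁺ = {A} — none reach the full schema.
{A, F}⁺: AF→BCG adds B, C, G; AC→DFG adds D → {A, B, C, D, F, G}. Minimal: {F}⁺ = {F}; {A}⁺ = {A} — none reach the full schema.
Any other superkey contains one of these as a subset, so there are no further candidate keys.

AC, AF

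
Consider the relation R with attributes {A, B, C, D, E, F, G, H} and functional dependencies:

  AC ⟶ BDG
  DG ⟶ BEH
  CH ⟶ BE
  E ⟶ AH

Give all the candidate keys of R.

{A, C, F}⁺: AC→BDG adds B, D, G; DG→BEH adds E, H → {A, B, C, D, E, F, G, H}. Minimal: {C, F}⁺ = {C, F}; {A, F}⁺ = {A, F}; {A, C}⁺ = {A, B, C, D, E, G, H} — none reach the full schema.
{C, E, F}⁺: E→AH adds A, H; AC→BDG adds B, D, G → {A, B, C, D, E, F, G, H}. Minimal: {E, F}⁺ = {A, E, F, H}; {C, F}⁺ = {C, F}; {C, E}⁺ = {A, B, C, D, E, G, H} — none reach the full schema.
{C, F, H}⁺: CH→BE adds B, E; E→AH adds A; AC→BDG adds D, G → {A, B, C, D, E, F, G, H}. Minimal: {F, H}⁺ = {F, H}; {C, H}⁺ = {A, B, C, D, E, G, H}; {C, F}⁺ = {C, F} — none reach the full schema.
{C, D, F, G}⁺: DG→BEH adds B, E, H; E→AH adds A → {A, B, C, D, E, F, G, H}. Minimal: {D, F, G}⁺ = {A, B, D, E, F, G, H}; {C, F, G}⁺ = {C, F, G}; {C, D, G}⁺ = {A, B, C, D, E, G, H}; … — none reach the full schema.
Any other superkey contains one of these as a subset, so there are no further candidate keys.

{A, C, F}, {C, E, F}, {C, F, H}, {C, D, F, G}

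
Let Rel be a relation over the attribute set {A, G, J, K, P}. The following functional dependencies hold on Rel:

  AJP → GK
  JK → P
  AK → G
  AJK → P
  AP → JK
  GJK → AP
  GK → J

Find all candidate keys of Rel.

{A, K}, {A, P}, {G, K}

{A, K}⁺: AK→G adds G; GK→J adds J; JK→P adds P → {A, G, J, K, P}. Minimal: {K}⁺ = {K}; {A}⁺ = {A} — none reach the full schema.
{A, P}⁺: AP→JK adds J, K; AJP→GK adds G → {A, G, J, K, P}. Minimal: {P}⁺ = {P}; {A}⁺ = {A} — none reach the full schema.
{G, K}⁺: GK→J adds J; JK→P adds P; GJK→AP adds A → {A, G, J, K, P}. Minimal: {K}⁺ = {K}; {G}⁺ = {G} — none reach the full schema.
Any other superkey contains one of these as a subset, so there are no further candidate keys.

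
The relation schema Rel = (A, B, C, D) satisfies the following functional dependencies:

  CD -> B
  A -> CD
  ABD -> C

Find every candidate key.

(A)

Attribute A never appears on the right-hand side of any dependency, so A must belong to every candidate key.
{A}⁺ = {A, B, C, D}, which is all of the schema, so {A} is the only candidate key.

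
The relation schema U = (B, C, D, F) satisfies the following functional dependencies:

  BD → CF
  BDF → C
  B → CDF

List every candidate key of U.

B

Attribute B never appears on the right-hand side of any dependency, so B must belong to every candidate key.
{B}⁺ = {B, C, D, F}, which is all of the schema, so {B} is the only candidate key.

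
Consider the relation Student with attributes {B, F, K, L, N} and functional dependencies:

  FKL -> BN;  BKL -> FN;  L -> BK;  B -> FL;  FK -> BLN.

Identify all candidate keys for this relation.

(B); (L); (F, K)

{B}⁺: B→FL adds F, L; L→BK adds K; FK→BLN adds N → {B, F, K, L, N}.
{L}⁺: L→BK adds B, K; B→FL adds F; FK→BLN adds N → {B, F, K, L, N}.
{F, K}⁺: FK→BLN adds B, L, N → {B, F, K, L, N}.
Any other superkey contains one of these as a subset, so there are no further candidate keys.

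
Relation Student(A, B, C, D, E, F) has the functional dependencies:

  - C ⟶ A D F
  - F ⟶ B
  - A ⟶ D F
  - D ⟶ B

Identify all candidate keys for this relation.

Attributes C, E never appear on any right-hand side, so every candidate key must contain {C, E}.
{C, E}⁺ = {A, B, C, D, E, F}, which is all of the schema, so {C, E} is the only candidate key.

{C, E}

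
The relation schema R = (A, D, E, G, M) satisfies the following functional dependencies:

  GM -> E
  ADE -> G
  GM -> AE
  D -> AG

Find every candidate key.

{D, M}⁺: D→AG adds A, G; GM→E adds E → {A, D, E, G, M}. Minimal: {M}⁺ = {M}; {D}⁺ = {A, D, G} — none reach the full schema.
No other minimal superkey exists.

DM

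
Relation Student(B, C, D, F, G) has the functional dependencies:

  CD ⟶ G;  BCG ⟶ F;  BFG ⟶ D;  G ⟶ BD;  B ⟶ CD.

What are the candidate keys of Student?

{B}, {G}, {C, D}

{B}⁺: B→CD adds C, D; CD→G adds G; BCG→F adds F → {B, C, D, F, G}.
{G}⁺: G→BD adds B, D; B→CD adds C; BCG→F adds F → {B, C, D, F, G}.
{C, D}⁺: CD→G adds G; G→BD adds B; BCG→F adds F → {B, C, D, F, G}.
Any other superkey contains one of these as a subset, so there are no further candidate keys.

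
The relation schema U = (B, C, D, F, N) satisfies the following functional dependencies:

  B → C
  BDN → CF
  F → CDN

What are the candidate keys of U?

(B, F), (B, D, N)

Attribute B never appears on the right-hand side of any dependency, so B must belong to every candidate key.
{B}⁺ = {B, C}, which is not all of the schema, so we must add further attributes.
{B, F}⁺: B→C adds C; F→CDN adds D, N → {B, C, D, F, N}.
{B, D, N}⁺: B→C adds C; BDN→CF adds F → {B, C, D, F, N}.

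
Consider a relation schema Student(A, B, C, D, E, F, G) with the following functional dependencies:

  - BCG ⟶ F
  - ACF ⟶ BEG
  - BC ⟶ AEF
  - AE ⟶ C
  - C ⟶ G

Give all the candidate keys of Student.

(B, C, D), (A, B, D, E), (A, C, D, F), (A, D, E, F)

Attribute D never appears on the right-hand side of any dependency, so D must belong to every candidate key.
{D}⁺ = {D}, which is not all of the schema, so we must add further attributes.
{B, C, D}⁺: BC→AEF adds A, E, F; C→G adds G → {A, B, C, D, E, F, G}. Minimal: {C, D}⁺ = {C, D, G}; {B, D}⁺ = {B, D}; {B, C}⁺ = {A, B, C, E, F, G} — none reach the full schema.
{A, B, D, E}⁺: AE→C adds C; C→G adds G; BCG→F adds F → {A, B, C, D, E, F, G}. Minimal: {B, D, E}⁺ = {B, D, E}; {A, D, E}⁺ = {A, C, D, E, G}; {A, B, E}⁺ = {A, B, C, E, F, G}; … — none reach the full schema.
{A, C, D, F}⁺: ACF→BEG adds B, E, G → {A, B, C, D, E, F, G}. Minimal: {C, D, F}⁺ = {C, D, F, G}; {A, D, F}⁺ = {A, D, F}; {A, C, F}⁺ = {A, B, C, E, F, G}; … — none reach the full schema.
{A, D, E, F}⁺: AE→C adds C; C→G adds G; ACF→BEG adds B → {A, B, C, D, E, F, G}. Minimal: {D, E, F}⁺ = {D, E, F}; {A, E, F}⁺ = {A, B, C, E, F, G}; {A, D, F}⁺ = {A, D, F}; … — none reach the full schema.
Any other superkey contains one of these as a subset, so there are no further candidate keys.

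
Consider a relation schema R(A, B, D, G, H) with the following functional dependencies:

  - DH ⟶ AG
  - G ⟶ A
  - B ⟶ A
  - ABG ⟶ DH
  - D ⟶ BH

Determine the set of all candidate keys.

{D}⁺: D→BH adds B, H; DH→AG adds A, G → {A, B, D, G, H}.
{B, G}⁺: G→A adds A; ABG→DH adds D, H → {A, B, D, G, H}.

{D}, {B, G}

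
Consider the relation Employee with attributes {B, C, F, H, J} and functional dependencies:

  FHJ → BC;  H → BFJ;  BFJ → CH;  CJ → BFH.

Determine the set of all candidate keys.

{H}⁺: H→BFJ adds B, F, J; BFJ→CH adds C → {B, C, F, H, J}.
{C, J}⁺: CJ→BFH adds B, F, H → {B, C, F, H, J}. Minimal: {J}⁺ = {J}; {C}⁺ = {C} — none reach the full schema.
{B, F, J}⁺: BFJ→CH adds C, H → {B, C, F, H, J}. Minimal: {F, J}⁺ = {F, J}; {B, J}⁺ = {B, J}; {B, F}⁺ = {B, F} — none reach the full schema.
Any other superkey contains one of these as a subset, so there are no further candidate keys.

{H}, {C, J}, {B, F, J}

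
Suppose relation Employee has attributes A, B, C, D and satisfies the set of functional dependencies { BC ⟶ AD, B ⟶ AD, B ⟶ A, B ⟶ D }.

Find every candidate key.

{B, C}⁺: BC→AD adds A, D → {A, B, C, D}. Minimal: {C}⁺ = {C}; {B}⁺ = {A, B, D} — none reach the full schema.

BC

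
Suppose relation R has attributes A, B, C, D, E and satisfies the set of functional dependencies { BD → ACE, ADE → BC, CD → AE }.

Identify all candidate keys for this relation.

(B, D); (C, D); (A, D, E)

Attribute D never appears on the right-hand side of any dependency, so D must belong to every candidate key.
{D}⁺ = {D}, which is not all of the schema, so we must add further attributes.
{B, D}⁺: BD→ACE adds A, C, E → {A, B, C, D, E}. Minimal: {D}⁺ = {D}; {B}⁺ = {B} — none reach the full schema.
{C, D}⁺: CD→AE adds A, E; ADE→BC adds B → {A, B, C, D, E}. Minimal: {D}⁺ = {D}; {C}⁺ = {C} — none reach the full schema.
{A, D, E}⁺: ADE→BC adds B, C → {A, B, C, D, E}. Minimal: {D, E}⁺ = {D, E}; {A, E}⁺ = {A, E}; {A, D}⁺ = {A, D} — none reach the full schema.
Any other superkey contains one of these as a subset, so there are no further candidate keys.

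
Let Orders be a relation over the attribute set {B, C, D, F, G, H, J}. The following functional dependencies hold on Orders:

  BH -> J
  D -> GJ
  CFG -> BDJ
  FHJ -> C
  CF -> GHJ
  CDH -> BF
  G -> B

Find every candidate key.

{C, F}, {B, F, H}, {C, D, H}, {D, F, H}, {F, G, H}, {F, H, J}

{C, F}⁺: CF→GHJ adds G, H, J; G→B adds B; CFG→BDJ adds D → {B, C, D, F, G, H, J}. Minimal: {F}⁺ = {F}; {C}⁺ = {C} — none reach the full schema.
{B, F, H}⁺: BH→J adds J; FHJ→C adds C; CF→GHJ adds G; CFG→BDJ adds D → {B, C, D, F, G, H, J}. Minimal: {F, H}⁺ = {F, H}; {B, H}⁺ = {B, H, J}; {B, F}⁺ = {B, F} — none reach the full schema.
{C, D, H}⁺: D→GJ adds G, J; CDH→BF adds B, F → {B, C, D, F, G, H, J}. Minimal: {D, H}⁺ = {B, D, G, H, J}; {C, H}⁺ = {C, H}; {C, D}⁺ = {B, C, D, G, J} — none reach the full schema.
{D, F, H}⁺: D→GJ adds G, J; FHJ→C adds C; CDH→BF adds B → {B, C, D, F, G, H, J}. Minimal: {F, H}⁺ = {F, H}; {D, H}⁺ = {B, D, G, H, J}; {D, F}⁺ = {B, D, F, G, J} — none reach the full schema.
{F, G, H}⁺: G→B adds B; BH→J adds J; FHJ→C adds C; CFG→BDJ adds D → {B, C, D, F, G, H, J}. Minimal: {G, H}⁺ = {B, G, H, J}; {F, H}⁺ = {F, H}; {F, G}⁺ = {B, F, G} — none reach the full schema.
{F, H, J}⁺: FHJ→C adds C; CF→GHJ adds G; G→B adds B; CFG→BDJ adds D → {B, C, D, F, G, H, J}. Minimal: {H, J}⁺ = {H, J}; {F, J}⁺ = {F, J}; {F, H}⁺ = {F, H} — none reach the full schema.
Any other superkey contains one of these as a subset, so there are no further candidate keys.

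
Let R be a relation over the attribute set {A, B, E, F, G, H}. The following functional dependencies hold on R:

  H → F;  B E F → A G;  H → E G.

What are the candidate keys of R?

BH

Attributes B, H never appear on any right-hand side, so every candidate key must contain {B, H}.
{B, H}⁺ = {A, B, E, F, G, H}, which is all of the schema, so {B, H} is the only candidate key.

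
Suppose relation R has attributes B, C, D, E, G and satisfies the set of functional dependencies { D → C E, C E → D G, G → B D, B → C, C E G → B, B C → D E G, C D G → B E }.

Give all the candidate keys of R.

{B}⁺: B→C adds C; BC→DEG adds D, E, G → {B, C, D, E, G}.
{D}⁺: D→CE adds C, E; CE→DG adds G; G→BD adds B → {B, C, D, E, G}.
{G}⁺: G→BD adds B, D; B→C adds C; BC→DEG adds E → {B, C, D, E, G}.
{C, E}⁺: CE→DG adds D, G; G→BD adds B → {B, C, D, E, G}.

(B), (D), (G), (C, E)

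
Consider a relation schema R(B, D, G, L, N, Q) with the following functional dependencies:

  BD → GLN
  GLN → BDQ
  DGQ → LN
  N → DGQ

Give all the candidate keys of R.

{N}⁺: N→DGQ adds D, G, Q; DGQ→LN adds L; GLN→BDQ adds B → {B, D, G, L, N, Q}.
{B, D}⁺: BD→GLN adds G, L, N; GLN→BDQ adds Q → {B, D, G, L, N, Q}. Minimal: {D}⁺ = {D}; {B}⁺ = {B} — none reach the full schema.
{D, G, Q}⁺: DGQ→LN adds L, N; GLN→BDQ adds B → {B, D, G, L, N, Q}. Minimal: {G, Q}⁺ = {G, Q}; {D, Q}⁺ = {D, Q}; {D, G}⁺ = {D, G} — none reach the full schema.
Any other superkey contains one of these as a subset, so there are no further candidate keys.

N, BD, DGQ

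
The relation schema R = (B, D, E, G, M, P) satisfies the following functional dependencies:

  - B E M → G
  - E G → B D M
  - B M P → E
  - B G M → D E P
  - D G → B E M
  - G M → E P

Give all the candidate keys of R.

(D, G); (E, G); (G, M); (B, E, M); (B, M, P)

{D, G}⁺: DG→BEM adds B, E, M; GM→EP adds P → {B, D, E, G, M, P}. Minimal: {G}⁺ = {G}; {D}⁺ = {D} — none reach the full schema.
{E, G}⁺: EG→BDM adds B, D, M; BGM→DEP adds P → {B, D, E, G, M, P}. Minimal: {G}⁺ = {G}; {E}⁺ = {E} — none reach the full schema.
{G, M}⁺: GM→EP adds E, P; EG→BDM adds B, D → {B, D, E, G, M, P}. Minimal: {M}⁺ = {M}; {G}⁺ = {G} — none reach the full schema.
{B, E, M}⁺: BEM→G adds G; EG→BDM adds D; BGM→DEP adds P → {B, D, E, G, M, P}. Minimal: {E, M}⁺ = {E, M}; {B, M}⁺ = {B, M}; {B, E}⁺ = {B, E} — none reach the full schema.
{B, M, P}⁺: BMP→E adds E; BEM→G adds G; EG→BDM adds D → {B, D, E, G, M, P}. Minimal: {M, P}⁺ = {M, P}; {B, P}⁺ = {B, P}; {B, M}⁺ = {B, M} — none reach the full schema.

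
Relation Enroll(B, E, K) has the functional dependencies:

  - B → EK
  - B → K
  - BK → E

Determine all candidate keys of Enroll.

(B)

{B}⁺: B→EK adds E, K → {B, E, K}.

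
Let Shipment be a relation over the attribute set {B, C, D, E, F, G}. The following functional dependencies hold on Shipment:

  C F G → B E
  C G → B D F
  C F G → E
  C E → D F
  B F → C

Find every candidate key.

{C, G}, {B, F, G}

Attribute G never appears on the right-hand side of any dependency, so G must belong to every candidate key.
{G}⁺ = {G}, which is not all of the schema, so we must add further attributes.
{C, G}⁺: CG→BDF adds B, D, F; CFG→E adds E → {B, C, D, E, F, G}.
{B, F, G}⁺: BF→C adds C; CFG→BE adds E; CG→BDF adds D → {B, C, D, E, F, G}.
Any other superkey contains one of these as a subset, so there are no further candidate keys.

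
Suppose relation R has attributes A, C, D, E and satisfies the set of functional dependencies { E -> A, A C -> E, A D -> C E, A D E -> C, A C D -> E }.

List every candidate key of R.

{A, D}⁺: AD→CE adds C, E → {A, C, D, E}.
{D, E}⁺: E→A adds A; AD→CE adds C → {A, C, D, E}.
Any other superkey contains one of these as a subset, so there are no further candidate keys.

{A, D}; {D, E}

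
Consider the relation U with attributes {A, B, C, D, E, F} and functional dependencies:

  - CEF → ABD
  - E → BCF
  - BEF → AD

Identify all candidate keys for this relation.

E

{E}⁺: E→BCF adds B, C, F; BEF→AD adds A, D → {A, B, C, D, E, F}.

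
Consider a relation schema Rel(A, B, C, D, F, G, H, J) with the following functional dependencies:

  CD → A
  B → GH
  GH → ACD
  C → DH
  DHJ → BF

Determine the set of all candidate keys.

{B, J}, {C, J}, {D, H, J}, {G, H, J}

Attribute J never appears on the right-hand side of any dependency, so J must belong to every candidate key.
{J}⁺ = {J}, which is not all of the schema, so we must add further attributes.
{B, J}⁺: B→GH adds G, H; GH→ACD adds A, C, D; DHJ→BF adds F → {A, B, C, D, F, G, H, J}. Minimal: {J}⁺ = {J}; {B}⁺ = {A, B, C, D, G, H} — none reach the full schema.
{C, J}⁺: C→DH adds D, H; DHJ→BF adds B, F; CD→A adds A; B→GH adds G → {A, B, C, D, F, G, H, J}. Minimal: {J}⁺ = {J}; {C}⁺ = {A, C, D, H} — none reach the full schema.
{D, H, J}⁺: DHJ→BF adds B, F; B→GH adds G; GH→ACD adds A, C → {A, B, C, D, F, G, H, J}. Minimal: {H, J}⁺ = {H, J}; {D, J}⁺ = {D, J}; {D, H}⁺ = {D, H} — none reach the full schema.
{G, H, J}⁺: GH→ACD adds A, C, D; DHJ→BF adds B, F → {A, B, C, D, F, G, H, J}. Minimal: {H, J}⁺ = {H, J}; {G, J}⁺ = {G, J}; {G, H}⁺ = {A, C, D, G, H} — none reach the full schema.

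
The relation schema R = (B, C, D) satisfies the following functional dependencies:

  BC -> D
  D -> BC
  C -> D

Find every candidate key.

{C}, {D}

{C}⁺: C→D adds D; D→BC adds B → {B, C, D}.
{D}⁺: D→BC adds B, C → {B, C, D}.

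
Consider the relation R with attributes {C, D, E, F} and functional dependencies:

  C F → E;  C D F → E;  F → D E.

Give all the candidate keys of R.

{C, F}

Attributes C, F never appear on any right-hand side, so every candidate key must contain {C, F}.
{C, F}⁺ = {C, D, E, F}, which is all of the schema, so {C, F} is the only candidate key.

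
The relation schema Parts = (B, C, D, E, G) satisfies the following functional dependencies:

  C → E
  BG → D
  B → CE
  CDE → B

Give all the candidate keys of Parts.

(B, G); (C, D, G)

{B, G}⁺: BG→D adds D; B→CE adds C, E → {B, C, D, E, G}. Minimal: {G}⁺ = {G}; {B}⁺ = {B, C, E} — none reach the full schema.
{C, D, G}⁺: C→E adds E; CDE→B adds B → {B, C, D, E, G}. Minimal: {D, G}⁺ = {D, G}; {C, G}⁺ = {C, E, G}; {C, D}⁺ = {B, C, D, E} — none reach the full schema.
Any other superkey contains one of these as a subset, so there are no further candidate keys.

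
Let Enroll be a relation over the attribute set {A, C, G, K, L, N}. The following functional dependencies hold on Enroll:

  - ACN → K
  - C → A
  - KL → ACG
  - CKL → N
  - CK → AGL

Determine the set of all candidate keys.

{C, K}⁺: C→A adds A; CK→AGL adds G, L; CKL→N adds N → {A, C, G, K, L, N}. Minimal: {K}⁺ = {K}; {C}⁺ = {A, C} — none reach the full schema.
{C, N}⁺: C→A adds A; ACN→K adds K; CK→AGL adds G, L → {A, C, G, K, L, N}. Minimal: {N}⁺ = {N}; {C}⁺ = {A, C} — none reach the full schema.
{K, L}⁺: KL→ACG adds A, C, G; CKL→N adds N → {A, C, G, K, L, N}. Minimal: {L}⁺ = {L}; {K}⁺ = {K} — none reach the full schema.
Any other superkey contains one of these as a subset, so there are no further candidate keys.

(C, K), (C, N), (K, L)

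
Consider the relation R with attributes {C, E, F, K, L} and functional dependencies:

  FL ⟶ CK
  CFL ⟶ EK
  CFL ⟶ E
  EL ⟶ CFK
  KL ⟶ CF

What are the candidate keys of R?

{E, L}, {F, L}, {K, L}

{E, L}⁺: EL→CFK adds C, F, K → {C, E, F, K, L}.
{F, L}⁺: FL→CK adds C, K; CFL→EK adds E → {C, E, F, K, L}.
{K, L}⁺: KL→CF adds C, F; CFL→EK adds E → {C, E, F, K, L}.
Any other superkey contains one of these as a subset, so there are no further candidate keys.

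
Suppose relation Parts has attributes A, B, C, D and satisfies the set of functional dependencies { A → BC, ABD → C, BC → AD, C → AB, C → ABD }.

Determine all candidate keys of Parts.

(A); (C)

{A}⁺: A→BC adds B, C; BC→AD adds D → {A, B, C, D}.
{C}⁺: C→AB adds A, B; C→ABD adds D → {A, B, C, D}.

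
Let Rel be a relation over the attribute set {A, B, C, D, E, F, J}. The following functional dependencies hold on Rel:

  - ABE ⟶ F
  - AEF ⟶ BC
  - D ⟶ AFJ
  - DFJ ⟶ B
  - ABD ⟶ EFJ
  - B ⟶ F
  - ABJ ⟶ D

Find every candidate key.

{D}⁺: D→AFJ adds A, F, J; DFJ→B adds B; ABD→EFJ adds E; AEF→BC adds C → {A, B, C, D, E, F, J}.
{A, B, J}⁺: B→F adds F; ABJ→D adds D; ABD→EFJ adds E; AEF→BC adds C → {A, B, C, D, E, F, J}.
{A, E, F, J}⁺: AEF→BC adds B, C; ABJ→D adds D → {A, B, C, D, E, F, J}.
Any other superkey contains one of these as a subset, so there are no further candidate keys.

(D), (A, B, J), (A, E, F, J)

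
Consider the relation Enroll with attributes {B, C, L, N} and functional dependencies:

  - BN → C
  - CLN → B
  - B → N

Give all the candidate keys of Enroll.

Attribute L never appears on the right-hand side of any dependency, so L must belong to every candidate key.
{L}⁺ = {L}, which is not all of the schema, so we must add further attributes.
{B, L}⁺: B→N adds N; BN→C adds C → {B, C, L, N}.
{C, L, N}⁺: CLN→B adds B → {B, C, L, N}.

{B, L}; {C, L, N}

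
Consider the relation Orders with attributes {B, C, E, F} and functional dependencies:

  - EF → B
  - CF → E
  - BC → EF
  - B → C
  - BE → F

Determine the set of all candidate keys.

(B), (C, F), (E, F)

{B}⁺: B→C adds C; BC→EF adds E, F → {B, C, E, F}.
{C, F}⁺: CF→E adds E; EF→B adds B → {B, C, E, F}. Minimal: {F}⁺ = {F}; {C}⁺ = {C} — none reach the full schema.
{E, F}⁺: EF→B adds B; B→C adds C → {B, C, E, F}. Minimal: {F}⁺ = {F}; {E}⁺ = {E} — none reach the full schema.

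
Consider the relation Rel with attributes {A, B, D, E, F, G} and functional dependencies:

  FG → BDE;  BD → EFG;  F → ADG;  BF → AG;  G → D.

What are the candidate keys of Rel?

{F}, {B, D}, {B, G}

{F}⁺: F→ADG adds A, D, G; FG→BDE adds B, E → {A, B, D, E, F, G}.
{B, D}⁺: BD→EFG adds E, F, G; F→ADG adds A → {A, B, D, E, F, G}.
{B, G}⁺: G→D adds D; BD→EFG adds E, F; F→ADG adds A → {A, B, D, E, F, G}.
Any other superkey contains one of these as a subset, so there are no further candidate keys.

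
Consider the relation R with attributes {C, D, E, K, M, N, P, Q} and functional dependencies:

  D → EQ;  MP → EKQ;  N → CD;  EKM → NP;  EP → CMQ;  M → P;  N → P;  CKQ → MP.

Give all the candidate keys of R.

{M}⁺: M→P adds P; MP→EKQ adds E, K, Q; EKM→NP adds N; EP→CMQ adds C; N→CD adds D → {C, D, E, K, M, N, P, Q}.
{N}⁺: N→CD adds C, D; N→P adds P; D→EQ adds E, Q; EP→CMQ adds M; MP→EKQ adds K → {C, D, E, K, M, N, P, Q}.
{D, P}⁺: D→EQ adds E, Q; EP→CMQ adds C, M; MP→EKQ adds K; EKM→NP adds N → {C, D, E, K, M, N, P, Q}.
{E, P}⁺: EP→CMQ adds C, M, Q; MP→EKQ adds K; EKM→NP adds N; N→CD adds D → {C, D, E, K, M, N, P, Q}.
{C, D, K}⁺: D→EQ adds E, Q; CKQ→MP adds M, P; EKM→NP adds N → {C, D, E, K, M, N, P, Q}.
{C, K, Q}⁺: CKQ→MP adds M, P; MP→EKQ adds E; EKM→NP adds N; N→CD adds D → {C, D, E, K, M, N, P, Q}.

{M}, {N}, {D, P}, {E, P}, {C, D, K}, {C, K, Q}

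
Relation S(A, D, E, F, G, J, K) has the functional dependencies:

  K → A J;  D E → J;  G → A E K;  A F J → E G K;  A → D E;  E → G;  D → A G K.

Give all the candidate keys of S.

{A, F}, {D, F}, {E, F}, {F, G}, {F, K}

Attribute F never appears on the right-hand side of any dependency, so F must belong to every candidate key.
{F}⁺ = {F}, which is not all of the schema, so we must add further attributes.
{A, F}⁺: A→DE adds D, E; E→G adds G; D→AGK adds K; K→AJ adds J → {A, D, E, F, G, J, K}. Minimal: {F}⁺ = {F}; {A}⁺ = {A, D, E, G, J, K} — none reach the full schema.
{D, F}⁺: D→AGK adds A, G, K; K→AJ adds J; G→AEK adds E → {A, D, E, F, G, J, K}. Minimal: {F}⁺ = {F}; {D}⁺ = {A, D, E, G, J, K} — none reach the full schema.
{E, F}⁺: E→G adds G; G→AEK adds A, K; A→DE adds D; K→AJ adds J → {A, D, E, F, G, J, K}. Minimal: {F}⁺ = {F}; {E}⁺ = {A, D, E, G, J, K} — none reach the full schema.
{F, G}⁺: G→AEK adds A, E, K; A→DE adds D; K→AJ adds J → {A, D, E, F, G, J, K}. Minimal: {G}⁺ = {A, D, E, G, J, K}; {F}⁺ = {F} — none reach the full schema.
{F, K}⁺: K→AJ adds A, J; AFJ→EGK adds E, G; A→DE adds D → {A, D, E, F, G, J, K}. Minimal: {K}⁺ = {A, D, E, G, J, K}; {F}⁺ = {F} — none reach the full schema.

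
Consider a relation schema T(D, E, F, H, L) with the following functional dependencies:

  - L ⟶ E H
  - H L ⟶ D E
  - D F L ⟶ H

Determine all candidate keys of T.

FL

{F, L}⁺: L→EH adds E, H; HL→DE adds D → {D, E, F, H, L}. Minimal: {L}⁺ = {D, E, H, L}; {F}⁺ = {F} — none reach the full schema.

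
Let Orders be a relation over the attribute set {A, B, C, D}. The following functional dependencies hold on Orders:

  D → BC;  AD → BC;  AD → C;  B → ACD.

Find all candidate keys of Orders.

{B}, {D}

{B}⁺: B→ACD adds A, C, D → {A, B, C, D}.
{D}⁺: D→BC adds B, C; B→ACD adds A → {A, B, C, D}.
Any other superkey contains one of these as a subset, so there are no further candidate keys.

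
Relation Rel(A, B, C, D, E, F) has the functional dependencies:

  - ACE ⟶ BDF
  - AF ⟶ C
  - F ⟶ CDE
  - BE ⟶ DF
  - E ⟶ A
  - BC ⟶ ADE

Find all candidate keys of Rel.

{F}⁺: F→CDE adds C, D, E; E→A adds A; ACE→BDF adds B → {A, B, C, D, E, F}.
{B, C}⁺: BC→ADE adds A, D, E; ACE→BDF adds F → {A, B, C, D, E, F}. Minimal: {C}⁺ = {C}; {B}⁺ = {B} — none reach the full schema.
{B, E}⁺: BE→DF adds D, F; E→A adds A; AF→C adds C → {A, B, C, D, E, F}. Minimal: {E}⁺ = {A, E}; {B}⁺ = {B} — none reach the full schema.
{C, E}⁺: E→A adds A; ACE→BDF adds B, D, F → {A, B, C, D, E, F}. Minimal: {E}⁺ = {A, E}; {C}⁺ = {C} — none reach the full schema.

F, BC, BE, CE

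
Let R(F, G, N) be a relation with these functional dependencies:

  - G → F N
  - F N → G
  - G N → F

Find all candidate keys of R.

(G), (F, N)

{G}⁺: G→FN adds F, N → {F, G, N}.
{F, N}⁺: FN→G adds G → {F, G, N}. Minimal: {N}⁺ = {N}; {F}⁺ = {F} — none reach the full schema.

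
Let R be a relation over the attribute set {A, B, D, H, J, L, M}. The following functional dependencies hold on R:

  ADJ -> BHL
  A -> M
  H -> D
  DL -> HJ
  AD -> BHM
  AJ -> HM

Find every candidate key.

Attribute A never appears on the right-hand side of any dependency, so A must belong to every candidate key.
{A}⁺ = {A, M}, which is not all of the schema, so we must add further attributes.
{A, J}⁺: A→M adds M; AJ→HM adds H; H→D adds D; AD→BHM adds B; ADJ→BHL adds L → {A, B, D, H, J, L, M}.
{A, D, L}⁺: A→M adds M; DL→HJ adds H, J; AD→BHM adds B → {A, B, D, H, J, L, M}.
{A, H, L}⁺: A→M adds M; H→D adds D; DL→HJ adds J; AD→BHM adds B → {A, B, D, H, J, L, M}.
Any other superkey contains one of these as a subset, so there are no further candidate keys.

AJ, ADL, AHL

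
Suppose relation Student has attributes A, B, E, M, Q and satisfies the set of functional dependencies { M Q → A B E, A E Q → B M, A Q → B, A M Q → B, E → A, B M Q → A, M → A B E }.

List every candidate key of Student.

EQ, MQ

Attribute Q never appears on the right-hand side of any dependency, so Q must belong to every candidate key.
{Q}⁺ = {Q}, which is not all of the schema, so we must add further attributes.
{E, Q}⁺: E→A adds A; AEQ→BM adds B, M → {A, B, E, M, Q}.
{M, Q}⁺: MQ→ABE adds A, B, E → {A, B, E, M, Q}.
Any other superkey contains one of these as a subset, so there are no further candidate keys.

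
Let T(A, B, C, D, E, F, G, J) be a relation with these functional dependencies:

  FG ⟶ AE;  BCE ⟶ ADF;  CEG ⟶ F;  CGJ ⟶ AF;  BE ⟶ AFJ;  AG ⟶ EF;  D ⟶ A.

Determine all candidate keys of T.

{A, B, C, G}, {B, C, D, G}, {B, C, E, G}, {B, C, F, G}, {B, C, G, J}

Attributes B, C, G never appear on any right-hand side, so every candidate key must contain {B, C, G}.
{B, C, G}⁺ = {B, C, G}, which is not all of the schema, so we must add further attributes.
{A, B, C, G}⁺: AG→EF adds E, F; BCE→ADF adds D; BE→AFJ adds J → {A, B, C, D, E, F, G, J}.
{B, C, D, G}⁺: D→A adds A; AG→EF adds E, F; BE→AFJ adds J → {A, B, C, D, E, F, G, J}.
{B, C, E, G}⁺: BCE→ADF adds A, D, F; BE→AFJ adds J → {A, B, C, D, E, F, G, J}.
{B, C, F, G}⁺: FG→AE adds A, E; BCE→ADF adds D; BE→AFJ adds J → {A, B, C, D, E, F, G, J}.
{B, C, G, J}⁺: CGJ→AF adds A, F; AG→EF adds E; BCE→ADF adds D → {A, B, C, D, E, F, G, J}.
Any other superkey contains one of these as a subset, so there are no further candidate keys.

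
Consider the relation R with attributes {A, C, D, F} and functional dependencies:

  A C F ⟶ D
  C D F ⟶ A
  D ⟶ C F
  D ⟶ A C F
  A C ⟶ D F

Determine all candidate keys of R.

{D}⁺: D→CF adds C, F; D→ACF adds A → {A, C, D, F}.
{A, C}⁺: AC→DF adds D, F → {A, C, D, F}. Minimal: {C}⁺ = {C}; {A}⁺ = {A} — none reach the full schema.

D, AC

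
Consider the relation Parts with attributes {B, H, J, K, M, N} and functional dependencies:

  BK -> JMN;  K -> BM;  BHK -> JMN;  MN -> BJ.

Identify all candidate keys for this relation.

Attributes H, K never appear on any right-hand side, so every candidate key must contain {H, K}.
{H, K}⁺ = {B, H, J, K, M, N}, which is all of the schema, so {H, K} is the only candidate key.

{H, K}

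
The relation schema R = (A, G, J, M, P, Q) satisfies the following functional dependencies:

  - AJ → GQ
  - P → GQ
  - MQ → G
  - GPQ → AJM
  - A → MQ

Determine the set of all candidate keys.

Attribute P never appears on the right-hand side of any dependency, so P must belong to every candidate key.
{P}⁺ = {A, G, J, M, P, Q}, which is all of the schema, so {P} is the only candidate key.

(P)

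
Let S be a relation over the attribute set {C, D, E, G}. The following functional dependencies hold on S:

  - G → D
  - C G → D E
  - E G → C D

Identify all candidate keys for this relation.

{C, G}; {E, G}

Attribute G never appears on the right-hand side of any dependency, so G must belong to every candidate key.
{G}⁺ = {D, G}, which is not all of the schema, so we must add further attributes.
{C, G}⁺: G→D adds D; CG→DE adds E → {C, D, E, G}. Minimal: {G}⁺ = {D, G}; {C}⁺ = {C} — none reach the full schema.
{E, G}⁺: G→D adds D; EG→CD adds C → {C, D, E, G}. Minimal: {G}⁺ = {D, G}; {E}⁺ = {E} — none reach the full schema.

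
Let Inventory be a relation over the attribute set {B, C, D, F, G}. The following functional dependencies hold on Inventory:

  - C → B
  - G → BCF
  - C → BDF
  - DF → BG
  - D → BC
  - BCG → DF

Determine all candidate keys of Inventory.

C; D; G

{C}⁺: C→B adds B; C→BDF adds D, F; DF→BG adds G → {B, C, D, F, G}.
{D}⁺: D→BC adds B, C; C→BDF adds F; DF→BG adds G → {B, C, D, F, G}.
{G}⁺: G→BCF adds B, C, F; C→BDF adds D → {B, C, D, F, G}.
Any other superkey contains one of these as a subset, so there are no further candidate keys.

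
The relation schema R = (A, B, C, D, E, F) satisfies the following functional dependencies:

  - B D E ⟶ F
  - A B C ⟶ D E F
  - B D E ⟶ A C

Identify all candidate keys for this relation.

Attribute B never appears on the right-hand side of any dependency, so B must belong to every candidate key.
{B}⁺ = {B}, which is not all of the schema, so we must add further attributes.
{A, B, C}⁺: ABC→DEF adds D, E, F → {A, B, C, D, E, F}. Minimal: {B, C}⁺ = {B, C}; {A, C}⁺ = {A, C}; {A, B}⁺ = {A, B} — none reach the full schema.
{B, D, E}⁺: BDE→F adds F; BDE→AC adds A, C → {A, B, C, D, E, F}. Minimal: {D, E}⁺ = {D, E}; {B, E}⁺ = {B, E}; {B, D}⁺ = {B, D} — none reach the full schema.

{A, B, C}, {B, D, E}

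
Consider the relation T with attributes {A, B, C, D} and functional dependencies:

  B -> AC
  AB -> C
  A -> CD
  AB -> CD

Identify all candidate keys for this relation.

Attribute B never appears on the right-hand side of any dependency, so B must belong to every candidate key.
{B}⁺ = {A, B, C, D}, which is all of the schema, so {B} is the only candidate key.

(B)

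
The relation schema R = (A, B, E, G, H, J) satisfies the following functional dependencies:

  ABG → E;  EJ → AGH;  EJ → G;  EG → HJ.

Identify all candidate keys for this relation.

(A, B, G); (B, E, G); (B, E, J)

Attribute B never appears on the right-hand side of any dependency, so B must belong to every candidate key.
{B}⁺ = {B}, which is not all of the schema, so we must add further attributes.
{A, B, G}⁺: ABG→E adds E; EG→HJ adds H, J → {A, B, E, G, H, J}.
{B, E, G}⁺: EG→HJ adds H, J; EJ→AGH adds A → {A, B, E, G, H, J}.
{B, E, J}⁺: EJ→AGH adds A, G, H → {A, B, E, G, H, J}.
Any other superkey contains one of these as a subset, so there are no further candidate keys.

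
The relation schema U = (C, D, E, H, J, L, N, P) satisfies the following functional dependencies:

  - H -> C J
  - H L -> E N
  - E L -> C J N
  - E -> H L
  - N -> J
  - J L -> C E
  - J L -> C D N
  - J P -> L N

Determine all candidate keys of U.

Attribute P never appears on the right-hand side of any dependency, so P must belong to every candidate key.
{P}⁺ = {P}, which is not all of the schema, so we must add further attributes.
{E, P}⁺: E→HL adds H, L; H→CJ adds C, J; HL→EN adds N; JL→CDN adds D → {C, D, E, H, J, L, N, P}. Minimal: {P}⁺ = {P}; {E}⁺ = {C, D, E, H, J, L, N} — none reach the full schema.
{H, P}⁺: H→CJ adds C, J; JP→LN adds L, N; HL→EN adds E; JL→CDN adds D → {C, D, E, H, J, L, N, P}. Minimal: {P}⁺ = {P}; {H}⁺ = {C, H, J} — none reach the full schema.
{J, P}⁺: JP→LN adds L, N; JL→CE adds C, E; JL→CDN adds D; E→HL adds H → {C, D, E, H, J, L, N, P}. Minimal: {P}⁺ = {P}; {J}⁺ = {J} — none reach the full schema.
{N, P}⁺: N→J adds J; JP→LN adds L; JL→CE adds C, E; JL→CDN adds D; E→HL adds H → {C, D, E, H, J, L, N, P}. Minimal: {P}⁺ = {P}; {N}⁺ = {J, N} — none reach the full schema.
Any other superkey contains one of these as a subset, so there are no further candidate keys.

(E, P), (H, P), (J, P), (N, P)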